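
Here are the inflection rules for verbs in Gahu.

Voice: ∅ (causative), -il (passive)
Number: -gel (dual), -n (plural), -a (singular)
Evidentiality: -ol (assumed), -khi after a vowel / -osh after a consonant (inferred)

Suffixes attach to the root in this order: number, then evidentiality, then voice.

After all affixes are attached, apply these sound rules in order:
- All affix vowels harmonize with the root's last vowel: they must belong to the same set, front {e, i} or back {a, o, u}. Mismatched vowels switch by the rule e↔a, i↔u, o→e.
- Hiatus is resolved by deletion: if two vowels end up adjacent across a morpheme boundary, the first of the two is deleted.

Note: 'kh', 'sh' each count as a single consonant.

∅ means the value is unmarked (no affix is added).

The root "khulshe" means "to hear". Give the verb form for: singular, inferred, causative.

khulshekhi

Attach number singular -a → khulshea.
Attach evidentiality inferred -khi (after vowel 'a') → khulsheakhi.
voice = causative: zero marking, form stays khulsheakhi.
Apply vowel harmony: khulsheakhi → khulsheekhi.
Apply vowel deletion: khulsheekhi → khulshekhi.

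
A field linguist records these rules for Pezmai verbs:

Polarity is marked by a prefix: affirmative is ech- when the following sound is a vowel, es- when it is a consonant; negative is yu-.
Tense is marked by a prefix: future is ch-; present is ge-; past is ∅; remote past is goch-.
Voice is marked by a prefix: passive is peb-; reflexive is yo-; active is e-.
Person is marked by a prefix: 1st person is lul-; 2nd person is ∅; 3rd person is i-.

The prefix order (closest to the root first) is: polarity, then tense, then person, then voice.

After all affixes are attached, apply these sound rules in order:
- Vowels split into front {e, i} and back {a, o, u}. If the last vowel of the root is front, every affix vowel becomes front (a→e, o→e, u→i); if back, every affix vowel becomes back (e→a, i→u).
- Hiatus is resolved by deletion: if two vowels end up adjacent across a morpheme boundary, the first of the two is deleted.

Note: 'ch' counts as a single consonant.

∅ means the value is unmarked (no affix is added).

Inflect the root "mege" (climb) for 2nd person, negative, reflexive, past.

Attach polarity negative yu- → yumege.
tense = past: zero marking, form stays yumege.
person = 2nd person: zero marking, form stays yumege.
Attach voice reflexive yo- → yoyumege.
Apply vowel harmony: yoyumege → yeyimege.
Vowel deletion: no change.

yeyimege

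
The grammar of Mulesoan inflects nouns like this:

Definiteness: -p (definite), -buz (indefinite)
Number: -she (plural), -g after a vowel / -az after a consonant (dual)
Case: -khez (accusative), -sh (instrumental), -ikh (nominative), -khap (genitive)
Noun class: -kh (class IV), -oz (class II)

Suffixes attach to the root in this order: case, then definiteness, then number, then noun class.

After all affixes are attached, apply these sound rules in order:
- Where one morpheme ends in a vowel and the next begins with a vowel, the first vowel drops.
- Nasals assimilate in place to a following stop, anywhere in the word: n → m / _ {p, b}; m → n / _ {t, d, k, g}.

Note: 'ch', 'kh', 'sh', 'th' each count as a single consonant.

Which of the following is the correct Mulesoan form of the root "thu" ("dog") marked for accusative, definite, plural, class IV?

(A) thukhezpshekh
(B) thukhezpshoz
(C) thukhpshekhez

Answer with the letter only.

Attach case accusative -khez → thukhez.
Attach definiteness definite -p → thukhezp.
Attach number plural -she → thukhezpshe.
Attach noun class class IV -kh → thukhezpshekh.
Vowel deletion: no change.
Nasal assimilation: no change.
So the correct form is thukhezpshekh, option (A).
(C) thukhpshekhez is wrong: it has the affixes in the wrong order.
(B) thukhezpshoz is wrong: it uses class II instead of class IV for noun class.

A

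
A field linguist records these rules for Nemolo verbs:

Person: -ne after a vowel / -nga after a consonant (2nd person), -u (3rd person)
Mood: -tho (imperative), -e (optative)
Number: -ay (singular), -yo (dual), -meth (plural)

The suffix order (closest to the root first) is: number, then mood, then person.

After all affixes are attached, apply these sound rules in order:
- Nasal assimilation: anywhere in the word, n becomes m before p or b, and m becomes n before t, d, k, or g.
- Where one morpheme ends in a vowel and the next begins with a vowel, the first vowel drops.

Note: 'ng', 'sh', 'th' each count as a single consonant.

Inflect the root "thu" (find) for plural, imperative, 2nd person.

Attach number plural -meth → thumeth.
Attach mood imperative -tho → thumeththo.
Attach person 2nd person -ne (after vowel 'o') → thumeththone.
Nasal assimilation: no change.
Vowel deletion: no change.

thumeththone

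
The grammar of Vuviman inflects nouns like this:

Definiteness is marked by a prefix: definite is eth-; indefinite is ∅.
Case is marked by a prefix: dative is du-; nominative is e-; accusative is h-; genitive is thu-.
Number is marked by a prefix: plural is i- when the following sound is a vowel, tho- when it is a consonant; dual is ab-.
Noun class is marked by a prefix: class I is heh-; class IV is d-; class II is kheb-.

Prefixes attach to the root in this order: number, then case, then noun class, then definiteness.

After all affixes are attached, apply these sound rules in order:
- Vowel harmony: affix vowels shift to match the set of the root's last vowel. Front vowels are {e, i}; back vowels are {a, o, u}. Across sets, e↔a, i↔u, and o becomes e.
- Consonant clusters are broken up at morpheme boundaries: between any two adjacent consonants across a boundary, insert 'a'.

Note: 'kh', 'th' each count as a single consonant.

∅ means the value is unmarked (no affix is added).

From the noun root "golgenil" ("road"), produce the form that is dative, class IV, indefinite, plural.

dadithegolgenil

Attach number plural tho- (before consonant 'g') → thogolgenil.
Attach case dative du- → duthogolgenil.
Attach noun class class IV d- → dduthogolgenil.
definiteness = indefinite: zero marking, form stays dduthogolgenil.
Apply vowel harmony: dduthogolgenil → ddithegolgenil.
Apply epenthesis: ddithegolgenil → dadithegolgenil.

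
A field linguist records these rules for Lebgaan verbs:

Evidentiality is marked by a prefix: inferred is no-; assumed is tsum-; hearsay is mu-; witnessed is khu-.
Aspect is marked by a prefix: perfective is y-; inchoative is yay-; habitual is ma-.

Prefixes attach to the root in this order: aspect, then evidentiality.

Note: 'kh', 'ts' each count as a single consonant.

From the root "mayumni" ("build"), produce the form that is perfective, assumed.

tsumymayumni

Attach aspect perfective y- → ymayumni.
Attach evidentiality assumed tsum- → tsumymayumni.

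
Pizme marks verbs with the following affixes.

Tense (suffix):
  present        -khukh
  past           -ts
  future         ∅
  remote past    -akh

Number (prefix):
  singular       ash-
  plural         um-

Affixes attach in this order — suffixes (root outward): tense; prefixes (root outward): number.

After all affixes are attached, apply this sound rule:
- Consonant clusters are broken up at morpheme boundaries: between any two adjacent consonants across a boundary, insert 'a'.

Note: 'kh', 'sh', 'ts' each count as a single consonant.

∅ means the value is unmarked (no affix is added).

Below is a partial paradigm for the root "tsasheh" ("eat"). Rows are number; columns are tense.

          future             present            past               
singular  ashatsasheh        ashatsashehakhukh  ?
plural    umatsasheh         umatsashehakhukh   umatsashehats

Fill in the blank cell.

Attach tense past -ts → tsashehts.
Attach number singular ash- → ashtsashehts.
Apply epenthesis: ashtsashehts → ashatsashehats.

ashatsashehats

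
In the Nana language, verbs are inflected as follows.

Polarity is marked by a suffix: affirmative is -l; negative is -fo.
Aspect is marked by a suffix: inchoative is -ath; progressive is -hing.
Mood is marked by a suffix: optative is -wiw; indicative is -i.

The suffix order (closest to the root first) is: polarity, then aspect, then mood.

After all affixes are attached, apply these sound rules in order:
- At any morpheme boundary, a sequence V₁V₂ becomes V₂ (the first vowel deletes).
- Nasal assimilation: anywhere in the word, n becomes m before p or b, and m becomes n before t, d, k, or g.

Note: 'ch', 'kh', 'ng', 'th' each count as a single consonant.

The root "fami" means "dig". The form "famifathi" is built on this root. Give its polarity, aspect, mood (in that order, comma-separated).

negative, inchoative, indicative

Segment: fami-fo-ath-i.
polarity: -fo → negative.
aspect: -ath → inchoative.
mood: -i → indicative.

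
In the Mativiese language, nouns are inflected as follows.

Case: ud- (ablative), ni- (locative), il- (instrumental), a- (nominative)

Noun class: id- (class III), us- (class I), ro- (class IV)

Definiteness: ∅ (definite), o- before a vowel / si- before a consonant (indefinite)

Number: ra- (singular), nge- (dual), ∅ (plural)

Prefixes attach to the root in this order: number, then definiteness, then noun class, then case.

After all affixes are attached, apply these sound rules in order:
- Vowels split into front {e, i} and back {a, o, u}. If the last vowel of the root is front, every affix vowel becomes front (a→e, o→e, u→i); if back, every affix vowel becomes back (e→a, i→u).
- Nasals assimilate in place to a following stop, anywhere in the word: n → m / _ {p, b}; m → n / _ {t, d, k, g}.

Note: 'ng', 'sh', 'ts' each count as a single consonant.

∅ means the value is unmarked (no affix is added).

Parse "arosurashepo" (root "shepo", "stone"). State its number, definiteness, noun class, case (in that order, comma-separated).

singular, indefinite, class IV, nominative

Segment: a-ro-si-ra-shepo.
number: ra- → singular.
definiteness: o/si- → indefinite.
noun class: ro- → class IV.
case: a- → nominative.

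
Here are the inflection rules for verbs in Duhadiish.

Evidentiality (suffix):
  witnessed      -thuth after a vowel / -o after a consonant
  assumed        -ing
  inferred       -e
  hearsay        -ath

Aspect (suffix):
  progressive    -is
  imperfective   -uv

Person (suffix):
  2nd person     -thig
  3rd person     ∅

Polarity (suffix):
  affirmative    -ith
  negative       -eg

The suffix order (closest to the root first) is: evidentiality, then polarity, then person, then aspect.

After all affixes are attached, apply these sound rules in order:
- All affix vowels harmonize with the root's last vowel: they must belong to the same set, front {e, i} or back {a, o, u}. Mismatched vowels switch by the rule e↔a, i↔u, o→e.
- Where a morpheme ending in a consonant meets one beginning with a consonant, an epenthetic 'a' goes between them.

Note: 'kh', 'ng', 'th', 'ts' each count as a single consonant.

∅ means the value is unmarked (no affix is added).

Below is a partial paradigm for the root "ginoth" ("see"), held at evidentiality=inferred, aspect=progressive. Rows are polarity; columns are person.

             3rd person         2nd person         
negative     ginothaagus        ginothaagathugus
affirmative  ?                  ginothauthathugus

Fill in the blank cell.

Attach evidentiality inferred -e → ginothe.
Attach polarity affirmative -ith → ginotheith.
person = 3rd person: zero marking, form stays ginotheith.
Attach aspect progressive -is → ginotheithis.
Apply vowel harmony: ginotheithis → ginothauthus.
Epenthesis: no change.

ginothauthus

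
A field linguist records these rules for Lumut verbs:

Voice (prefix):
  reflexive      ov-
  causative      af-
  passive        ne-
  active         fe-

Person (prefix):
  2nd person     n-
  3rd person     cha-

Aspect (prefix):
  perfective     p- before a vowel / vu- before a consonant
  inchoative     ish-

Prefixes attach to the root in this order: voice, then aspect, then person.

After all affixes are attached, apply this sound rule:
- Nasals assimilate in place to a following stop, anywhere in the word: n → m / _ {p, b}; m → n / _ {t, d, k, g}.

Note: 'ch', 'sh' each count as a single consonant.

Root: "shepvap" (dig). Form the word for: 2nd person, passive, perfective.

Attach voice passive ne- → neshepvap.
Attach aspect perfective vu- (before consonant 'n') → vuneshepvap.
Attach person 2nd person n- → nvuneshepvap.
Nasal assimilation: no change.

nvuneshepvap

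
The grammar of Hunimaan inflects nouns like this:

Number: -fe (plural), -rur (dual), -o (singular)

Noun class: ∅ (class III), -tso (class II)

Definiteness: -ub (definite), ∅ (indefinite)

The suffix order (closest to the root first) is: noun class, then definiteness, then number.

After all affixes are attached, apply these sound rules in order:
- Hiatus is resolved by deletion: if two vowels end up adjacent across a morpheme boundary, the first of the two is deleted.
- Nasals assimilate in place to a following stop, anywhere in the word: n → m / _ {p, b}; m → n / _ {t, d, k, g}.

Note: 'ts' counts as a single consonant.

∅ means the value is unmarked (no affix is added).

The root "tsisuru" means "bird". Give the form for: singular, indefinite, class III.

noun class = class III: zero marking, form stays tsisuru.
definiteness = indefinite: zero marking, form stays tsisuru.
Attach number singular -o → tsisuruo.
Apply vowel deletion: tsisuruo → tsisuro.
Nasal assimilation: no change.

tsisuro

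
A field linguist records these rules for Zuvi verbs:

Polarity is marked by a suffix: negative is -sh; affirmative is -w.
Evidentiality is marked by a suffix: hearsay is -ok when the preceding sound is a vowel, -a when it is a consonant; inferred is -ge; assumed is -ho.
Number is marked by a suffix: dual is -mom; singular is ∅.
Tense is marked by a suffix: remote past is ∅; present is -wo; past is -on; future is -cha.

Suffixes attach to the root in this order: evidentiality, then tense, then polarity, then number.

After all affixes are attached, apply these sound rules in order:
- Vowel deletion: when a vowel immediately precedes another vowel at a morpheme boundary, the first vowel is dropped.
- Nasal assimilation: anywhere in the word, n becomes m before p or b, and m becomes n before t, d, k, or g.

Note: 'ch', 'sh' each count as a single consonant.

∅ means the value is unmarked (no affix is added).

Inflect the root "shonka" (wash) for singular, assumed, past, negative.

Attach evidentiality assumed -ho → shonkaho.
Attach tense past -on → shonkahoon.
Attach polarity negative -sh → shonkahoonsh.
number = singular: zero marking, form stays shonkahoonsh.
Apply vowel deletion: shonkahoonsh → shonkahonsh.
Nasal assimilation: no change.

shonkahonsh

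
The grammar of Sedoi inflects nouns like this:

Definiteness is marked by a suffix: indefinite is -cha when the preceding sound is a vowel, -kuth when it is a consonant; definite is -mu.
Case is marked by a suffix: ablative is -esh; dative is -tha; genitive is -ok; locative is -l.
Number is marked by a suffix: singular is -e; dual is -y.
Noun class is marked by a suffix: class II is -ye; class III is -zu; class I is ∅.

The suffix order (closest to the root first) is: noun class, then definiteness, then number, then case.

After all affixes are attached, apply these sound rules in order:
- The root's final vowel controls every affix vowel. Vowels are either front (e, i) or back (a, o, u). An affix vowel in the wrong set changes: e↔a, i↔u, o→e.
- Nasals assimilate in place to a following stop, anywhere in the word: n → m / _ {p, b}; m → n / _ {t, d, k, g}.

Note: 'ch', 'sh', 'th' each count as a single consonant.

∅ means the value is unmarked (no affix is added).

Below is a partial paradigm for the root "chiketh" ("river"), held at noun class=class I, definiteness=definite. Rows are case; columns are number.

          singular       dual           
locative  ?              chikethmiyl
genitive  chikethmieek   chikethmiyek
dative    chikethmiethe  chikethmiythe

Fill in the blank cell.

chikethmiel

noun class = class I: zero marking, form stays chiketh.
Attach definiteness definite -mu → chikethmu.
Attach number singular -e → chikethmue.
Attach case locative -l → chikethmuel.
Apply vowel harmony: chikethmuel → chikethmiel.
Nasal assimilation: no change.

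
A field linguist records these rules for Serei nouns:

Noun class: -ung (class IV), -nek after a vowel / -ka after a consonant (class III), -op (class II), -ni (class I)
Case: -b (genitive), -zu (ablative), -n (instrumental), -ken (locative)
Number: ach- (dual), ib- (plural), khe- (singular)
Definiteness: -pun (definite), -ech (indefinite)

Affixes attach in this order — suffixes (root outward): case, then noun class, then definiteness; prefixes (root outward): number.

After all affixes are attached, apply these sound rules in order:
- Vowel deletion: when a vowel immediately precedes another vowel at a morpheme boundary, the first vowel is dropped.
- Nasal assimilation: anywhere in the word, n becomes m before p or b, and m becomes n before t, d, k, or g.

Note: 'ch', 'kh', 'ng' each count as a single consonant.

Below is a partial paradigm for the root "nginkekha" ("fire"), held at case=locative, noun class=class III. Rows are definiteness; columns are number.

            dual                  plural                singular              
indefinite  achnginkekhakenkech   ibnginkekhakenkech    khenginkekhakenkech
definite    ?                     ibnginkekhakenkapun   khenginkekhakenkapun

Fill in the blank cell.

Attach case locative -ken → nginkekhaken.
Attach noun class class III -ka (after consonant 'n') → nginkekhakenka.
Attach number dual ach- → achnginkekhakenka.
Attach definiteness definite -pun → achnginkekhakenkapun.
Vowel deletion: no change.
Nasal assimilation: no change.

achnginkekhakenkapun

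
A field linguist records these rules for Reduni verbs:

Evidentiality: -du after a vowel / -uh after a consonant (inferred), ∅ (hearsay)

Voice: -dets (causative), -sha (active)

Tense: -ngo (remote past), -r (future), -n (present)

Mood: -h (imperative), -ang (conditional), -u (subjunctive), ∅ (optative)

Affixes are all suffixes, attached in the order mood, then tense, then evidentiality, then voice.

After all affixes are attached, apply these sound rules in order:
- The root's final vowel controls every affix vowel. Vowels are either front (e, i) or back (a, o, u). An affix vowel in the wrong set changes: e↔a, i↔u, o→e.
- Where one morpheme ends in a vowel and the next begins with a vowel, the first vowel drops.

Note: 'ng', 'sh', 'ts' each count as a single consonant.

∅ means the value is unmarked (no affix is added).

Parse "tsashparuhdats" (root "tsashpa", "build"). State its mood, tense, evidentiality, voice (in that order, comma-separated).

optative, future, inferred, causative

Segment: tsashpa-r-uh-dets.
mood: ∅ → optative.
tense: -r → future.
evidentiality: -du/uh → inferred.
voice: -dets → causative.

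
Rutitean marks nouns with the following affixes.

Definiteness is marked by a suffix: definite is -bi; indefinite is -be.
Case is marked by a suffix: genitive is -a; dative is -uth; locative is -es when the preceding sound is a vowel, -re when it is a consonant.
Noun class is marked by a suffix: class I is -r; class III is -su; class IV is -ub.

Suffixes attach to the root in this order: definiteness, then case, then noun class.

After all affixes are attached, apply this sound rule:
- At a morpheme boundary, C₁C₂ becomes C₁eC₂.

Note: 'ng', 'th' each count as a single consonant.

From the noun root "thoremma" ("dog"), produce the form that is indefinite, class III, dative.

Attach definiteness indefinite -be → thoremmabe.
Attach case dative -uth → thoremmabeuth.
Attach noun class class III -su → thoremmabeuthsu.
Apply epenthesis: thoremmabeuthsu → thoremmabeuthesu.

thoremmabeuthesu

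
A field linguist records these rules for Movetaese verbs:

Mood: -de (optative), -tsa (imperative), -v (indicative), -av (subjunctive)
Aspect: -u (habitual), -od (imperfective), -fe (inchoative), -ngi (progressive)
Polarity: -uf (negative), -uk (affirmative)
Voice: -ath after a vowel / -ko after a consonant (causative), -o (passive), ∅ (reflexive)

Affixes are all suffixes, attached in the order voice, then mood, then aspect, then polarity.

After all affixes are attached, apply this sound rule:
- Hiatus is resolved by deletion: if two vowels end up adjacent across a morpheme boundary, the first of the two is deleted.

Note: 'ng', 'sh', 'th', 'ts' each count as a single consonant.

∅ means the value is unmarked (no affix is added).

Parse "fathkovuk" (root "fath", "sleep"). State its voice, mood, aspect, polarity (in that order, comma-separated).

causative, indicative, habitual, affirmative

Segment: fath-ko-v-u-uk.
voice: -ath/ko → causative.
mood: -v → indicative.
aspect: -u → habitual.
polarity: -uk → affirmative.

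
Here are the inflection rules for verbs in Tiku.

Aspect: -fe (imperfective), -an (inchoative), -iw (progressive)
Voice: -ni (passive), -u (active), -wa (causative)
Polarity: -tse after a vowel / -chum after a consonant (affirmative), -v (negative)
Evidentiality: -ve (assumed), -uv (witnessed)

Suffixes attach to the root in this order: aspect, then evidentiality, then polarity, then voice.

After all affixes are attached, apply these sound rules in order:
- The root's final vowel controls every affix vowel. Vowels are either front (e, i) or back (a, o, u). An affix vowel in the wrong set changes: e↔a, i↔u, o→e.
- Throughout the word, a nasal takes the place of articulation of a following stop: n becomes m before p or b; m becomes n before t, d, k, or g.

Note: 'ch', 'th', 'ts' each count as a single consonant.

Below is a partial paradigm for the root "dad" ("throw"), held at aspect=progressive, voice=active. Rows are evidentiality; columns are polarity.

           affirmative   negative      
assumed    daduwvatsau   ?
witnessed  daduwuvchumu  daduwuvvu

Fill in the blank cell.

daduwvavu

Attach aspect progressive -iw → dadiw.
Attach evidentiality assumed -ve → dadiwve.
Attach polarity negative -v → dadiwvev.
Attach voice active -u → dadiwvevu.
Apply vowel harmony: dadiwvevu → daduwvavu.
Nasal assimilation: no change.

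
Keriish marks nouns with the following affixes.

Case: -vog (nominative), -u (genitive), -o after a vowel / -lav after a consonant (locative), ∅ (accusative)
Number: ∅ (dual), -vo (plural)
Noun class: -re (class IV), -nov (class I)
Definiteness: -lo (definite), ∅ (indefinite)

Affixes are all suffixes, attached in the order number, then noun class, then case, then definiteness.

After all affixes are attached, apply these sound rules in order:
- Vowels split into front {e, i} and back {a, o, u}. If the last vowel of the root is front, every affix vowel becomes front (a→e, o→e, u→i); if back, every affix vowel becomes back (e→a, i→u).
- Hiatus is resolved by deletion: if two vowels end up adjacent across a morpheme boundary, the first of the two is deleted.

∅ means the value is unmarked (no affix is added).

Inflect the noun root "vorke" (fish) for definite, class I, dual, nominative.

vorkenevvegle

number = dual: zero marking, form stays vorke.
Attach noun class class I -nov → vorkenov.
Attach case nominative -vog → vorkenovvog.
Attach definiteness definite -lo → vorkenovvoglo.
Apply vowel harmony: vorkenovvoglo → vorkenevvegle.
Vowel deletion: no change.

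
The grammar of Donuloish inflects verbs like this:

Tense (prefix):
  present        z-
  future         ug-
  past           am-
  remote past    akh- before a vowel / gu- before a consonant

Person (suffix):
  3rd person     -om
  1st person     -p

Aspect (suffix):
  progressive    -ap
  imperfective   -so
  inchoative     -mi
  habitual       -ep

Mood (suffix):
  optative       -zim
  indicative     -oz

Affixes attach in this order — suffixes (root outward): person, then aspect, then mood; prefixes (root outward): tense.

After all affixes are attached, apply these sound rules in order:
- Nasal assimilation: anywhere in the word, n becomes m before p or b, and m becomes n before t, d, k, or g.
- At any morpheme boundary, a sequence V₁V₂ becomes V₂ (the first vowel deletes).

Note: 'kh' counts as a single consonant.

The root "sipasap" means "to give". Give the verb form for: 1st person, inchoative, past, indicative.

Attach person 1st person -p → sipasapp.
Attach aspect inchoative -mi → sipasappmi.
Attach tense past am- → amsipasappmi.
Attach mood indicative -oz → amsipasappmioz.
Nasal assimilation: no change.
Apply vowel deletion: amsipasappmioz → amsipasappmoz.

amsipasappmoz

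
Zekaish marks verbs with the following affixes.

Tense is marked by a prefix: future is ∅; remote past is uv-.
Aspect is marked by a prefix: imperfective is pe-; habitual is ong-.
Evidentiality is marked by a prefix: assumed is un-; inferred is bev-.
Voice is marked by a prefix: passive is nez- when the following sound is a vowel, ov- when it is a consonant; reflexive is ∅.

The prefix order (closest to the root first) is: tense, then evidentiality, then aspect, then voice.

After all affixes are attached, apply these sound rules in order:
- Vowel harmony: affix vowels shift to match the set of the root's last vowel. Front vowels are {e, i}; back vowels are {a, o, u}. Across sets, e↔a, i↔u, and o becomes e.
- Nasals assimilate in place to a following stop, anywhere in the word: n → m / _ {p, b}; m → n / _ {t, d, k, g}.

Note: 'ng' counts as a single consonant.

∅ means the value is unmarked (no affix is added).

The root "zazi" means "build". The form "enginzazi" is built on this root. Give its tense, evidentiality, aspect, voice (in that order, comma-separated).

Segment: ong-un-zazi.
tense: ∅ → future.
evidentiality: un- → assumed.
aspect: ong- → habitual.
voice: ∅ → reflexive.

future, assumed, habitual, reflexive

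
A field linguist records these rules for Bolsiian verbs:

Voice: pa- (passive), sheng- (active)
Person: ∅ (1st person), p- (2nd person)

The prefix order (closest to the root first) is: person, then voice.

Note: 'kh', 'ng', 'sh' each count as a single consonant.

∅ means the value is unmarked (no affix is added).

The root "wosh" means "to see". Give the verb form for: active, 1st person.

shengwosh

person = 1st person: zero marking, form stays wosh.
Attach voice active sheng- → shengwosh.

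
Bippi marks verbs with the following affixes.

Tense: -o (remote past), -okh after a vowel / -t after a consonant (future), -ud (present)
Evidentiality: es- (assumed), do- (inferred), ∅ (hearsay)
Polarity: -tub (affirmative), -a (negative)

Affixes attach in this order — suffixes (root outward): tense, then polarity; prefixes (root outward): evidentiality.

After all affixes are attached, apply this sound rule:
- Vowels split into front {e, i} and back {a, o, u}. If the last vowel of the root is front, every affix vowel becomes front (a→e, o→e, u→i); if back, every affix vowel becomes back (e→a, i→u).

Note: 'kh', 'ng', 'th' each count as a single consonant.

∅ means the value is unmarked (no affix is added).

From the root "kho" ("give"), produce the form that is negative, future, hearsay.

evidentiality = hearsay: zero marking, form stays kho.
Attach tense future -okh (after vowel 'o') → khookh.
Attach polarity negative -a → khookha.
Vowel harmony: no change.

khookha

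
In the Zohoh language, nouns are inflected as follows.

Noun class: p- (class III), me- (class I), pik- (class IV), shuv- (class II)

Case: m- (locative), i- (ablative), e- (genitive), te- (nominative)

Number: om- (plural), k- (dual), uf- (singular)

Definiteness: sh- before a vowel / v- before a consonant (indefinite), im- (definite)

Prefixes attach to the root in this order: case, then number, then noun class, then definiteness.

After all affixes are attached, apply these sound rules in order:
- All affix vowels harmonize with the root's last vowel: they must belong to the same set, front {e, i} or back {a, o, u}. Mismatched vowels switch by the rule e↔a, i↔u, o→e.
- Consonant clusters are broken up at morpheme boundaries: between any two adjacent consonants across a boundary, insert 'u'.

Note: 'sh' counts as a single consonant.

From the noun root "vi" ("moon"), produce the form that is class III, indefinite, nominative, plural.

vupemutevi

Attach case nominative te- → tevi.
Attach number plural om- → omtevi.
Attach noun class class III p- → pomtevi.
Attach definiteness indefinite v- (before consonant 'p') → vpomtevi.
Apply vowel harmony: vpomtevi → vpemtevi.
Apply epenthesis: vpemtevi → vupemutevi.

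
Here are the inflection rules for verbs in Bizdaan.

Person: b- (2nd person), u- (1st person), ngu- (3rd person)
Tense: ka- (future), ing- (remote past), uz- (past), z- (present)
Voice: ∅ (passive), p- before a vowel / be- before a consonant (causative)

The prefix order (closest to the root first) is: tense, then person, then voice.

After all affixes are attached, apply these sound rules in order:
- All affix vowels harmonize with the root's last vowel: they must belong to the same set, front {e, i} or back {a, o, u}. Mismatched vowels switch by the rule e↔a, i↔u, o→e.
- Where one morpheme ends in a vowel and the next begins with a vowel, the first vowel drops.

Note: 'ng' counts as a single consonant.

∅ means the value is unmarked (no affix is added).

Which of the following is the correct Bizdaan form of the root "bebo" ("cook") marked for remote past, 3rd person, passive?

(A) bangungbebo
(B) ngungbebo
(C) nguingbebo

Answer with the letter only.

Attach tense remote past ing- → ingbebo.
Attach person 3rd person ngu- → nguingbebo.
voice = passive: zero marking, form stays nguingbebo.
Apply vowel harmony: nguingbebo → nguungbebo.
Apply vowel deletion: nguungbebo → ngungbebo.
So the correct form is ngungbebo, option (B).
(A) bangungbebo is wrong: it uses causative instead of passive for voice.
(C) nguingbebo is wrong: it fails to apply the sound rule(s).

B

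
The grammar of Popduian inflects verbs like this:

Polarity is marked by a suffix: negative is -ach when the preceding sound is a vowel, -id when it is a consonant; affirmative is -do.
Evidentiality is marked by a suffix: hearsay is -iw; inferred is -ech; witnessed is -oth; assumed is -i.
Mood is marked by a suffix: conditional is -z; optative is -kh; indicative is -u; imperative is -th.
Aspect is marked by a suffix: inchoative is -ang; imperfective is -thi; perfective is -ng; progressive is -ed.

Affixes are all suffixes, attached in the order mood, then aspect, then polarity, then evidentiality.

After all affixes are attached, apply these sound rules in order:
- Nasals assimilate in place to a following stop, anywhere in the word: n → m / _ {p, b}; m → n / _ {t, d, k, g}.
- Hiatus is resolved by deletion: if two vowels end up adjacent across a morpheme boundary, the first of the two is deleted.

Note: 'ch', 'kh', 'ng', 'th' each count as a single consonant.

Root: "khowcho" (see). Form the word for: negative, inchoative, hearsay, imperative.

khowchothangidiw

Attach mood imperative -th → khowchoth.
Attach aspect inchoative -ang → khowchothang.
Attach polarity negative -id (after consonant 'ng') → khowchothangid.
Attach evidentiality hearsay -iw → khowchothangidiw.
Nasal assimilation: no change.
Vowel deletion: no change.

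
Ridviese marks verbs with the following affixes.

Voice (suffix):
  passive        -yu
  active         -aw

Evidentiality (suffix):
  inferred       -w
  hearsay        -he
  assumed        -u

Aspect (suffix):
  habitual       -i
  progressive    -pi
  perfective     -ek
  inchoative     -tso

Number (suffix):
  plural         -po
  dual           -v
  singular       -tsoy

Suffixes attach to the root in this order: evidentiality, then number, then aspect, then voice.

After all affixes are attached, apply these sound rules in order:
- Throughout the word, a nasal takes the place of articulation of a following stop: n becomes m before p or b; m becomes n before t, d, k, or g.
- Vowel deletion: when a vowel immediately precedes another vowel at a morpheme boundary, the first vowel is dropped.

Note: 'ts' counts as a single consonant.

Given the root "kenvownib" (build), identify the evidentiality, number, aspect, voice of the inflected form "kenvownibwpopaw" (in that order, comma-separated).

Segment: kenvownib-w-po-pi-aw.
evidentiality: -w → inferred.
number: -po → plural.
aspect: -pi → progressive.
voice: -aw → active.

inferred, plural, progressive, active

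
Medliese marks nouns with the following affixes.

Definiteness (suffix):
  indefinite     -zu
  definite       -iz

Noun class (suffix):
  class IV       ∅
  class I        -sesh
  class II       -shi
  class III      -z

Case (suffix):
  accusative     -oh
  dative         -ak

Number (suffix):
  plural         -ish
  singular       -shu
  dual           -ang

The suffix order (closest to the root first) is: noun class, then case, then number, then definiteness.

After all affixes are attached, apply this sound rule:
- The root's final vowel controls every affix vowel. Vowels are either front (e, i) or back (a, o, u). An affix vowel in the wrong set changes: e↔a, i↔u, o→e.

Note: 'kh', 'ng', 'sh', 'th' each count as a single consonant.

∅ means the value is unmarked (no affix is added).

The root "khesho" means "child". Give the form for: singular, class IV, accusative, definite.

kheshoohshuuz

noun class = class IV: zero marking, form stays khesho.
Attach case accusative -oh → kheshooh.
Attach number singular -shu → kheshoohshu.
Attach definiteness definite -iz → kheshoohshuiz.
Apply vowel harmony: kheshoohshuiz → kheshoohshuuz.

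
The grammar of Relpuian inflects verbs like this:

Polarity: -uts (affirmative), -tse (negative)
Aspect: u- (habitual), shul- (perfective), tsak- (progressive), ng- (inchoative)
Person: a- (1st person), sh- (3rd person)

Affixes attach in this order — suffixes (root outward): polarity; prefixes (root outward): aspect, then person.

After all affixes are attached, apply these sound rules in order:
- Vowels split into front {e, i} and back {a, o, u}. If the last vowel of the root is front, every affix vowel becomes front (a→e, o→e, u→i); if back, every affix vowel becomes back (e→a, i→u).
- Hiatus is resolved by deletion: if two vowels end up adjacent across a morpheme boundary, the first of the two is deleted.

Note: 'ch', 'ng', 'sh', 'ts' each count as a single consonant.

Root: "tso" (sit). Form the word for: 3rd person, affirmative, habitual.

Attach aspect habitual u- → utso.
Attach polarity affirmative -uts → utsouts.
Attach person 3rd person sh- → shutsouts.
Vowel harmony: no change.
Apply vowel deletion: shutsouts → shutsuts.

shutsuts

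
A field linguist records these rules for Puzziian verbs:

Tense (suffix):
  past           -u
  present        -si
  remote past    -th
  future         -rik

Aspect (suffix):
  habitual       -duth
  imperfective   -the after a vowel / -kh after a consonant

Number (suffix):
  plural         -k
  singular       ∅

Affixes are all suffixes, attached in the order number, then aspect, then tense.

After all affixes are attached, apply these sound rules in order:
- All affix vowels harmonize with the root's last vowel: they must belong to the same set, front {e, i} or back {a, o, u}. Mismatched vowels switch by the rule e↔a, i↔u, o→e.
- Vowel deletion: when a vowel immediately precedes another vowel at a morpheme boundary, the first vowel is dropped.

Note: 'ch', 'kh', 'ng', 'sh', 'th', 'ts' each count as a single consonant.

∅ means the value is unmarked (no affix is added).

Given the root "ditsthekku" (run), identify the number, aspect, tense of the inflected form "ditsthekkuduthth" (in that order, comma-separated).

Segment: ditsthekku-duth-th.
number: ∅ → singular.
aspect: -duth → habitual.
tense: -th → remote past.

singular, habitual, remote past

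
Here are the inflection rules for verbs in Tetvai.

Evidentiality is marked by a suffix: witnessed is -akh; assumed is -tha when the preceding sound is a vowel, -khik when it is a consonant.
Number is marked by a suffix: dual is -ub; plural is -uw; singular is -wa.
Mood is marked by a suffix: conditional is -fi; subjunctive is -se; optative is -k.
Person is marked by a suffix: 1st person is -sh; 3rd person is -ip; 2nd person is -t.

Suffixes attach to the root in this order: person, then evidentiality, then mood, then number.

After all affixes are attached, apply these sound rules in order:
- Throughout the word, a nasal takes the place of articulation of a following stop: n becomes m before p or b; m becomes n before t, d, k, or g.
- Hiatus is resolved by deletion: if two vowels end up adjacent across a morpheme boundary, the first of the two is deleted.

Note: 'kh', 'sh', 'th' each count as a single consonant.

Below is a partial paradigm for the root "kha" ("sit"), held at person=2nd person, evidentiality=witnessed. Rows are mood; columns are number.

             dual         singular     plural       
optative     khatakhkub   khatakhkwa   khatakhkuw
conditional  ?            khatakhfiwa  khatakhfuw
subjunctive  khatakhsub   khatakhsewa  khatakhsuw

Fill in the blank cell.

khatakhfub

Attach person 2nd person -t → khat.
Attach evidentiality witnessed -akh → khatakh.
Attach mood conditional -fi → khatakhfi.
Attach number dual -ub → khatakhfiub.
Nasal assimilation: no change.
Apply vowel deletion: khatakhfiub → khatakhfub.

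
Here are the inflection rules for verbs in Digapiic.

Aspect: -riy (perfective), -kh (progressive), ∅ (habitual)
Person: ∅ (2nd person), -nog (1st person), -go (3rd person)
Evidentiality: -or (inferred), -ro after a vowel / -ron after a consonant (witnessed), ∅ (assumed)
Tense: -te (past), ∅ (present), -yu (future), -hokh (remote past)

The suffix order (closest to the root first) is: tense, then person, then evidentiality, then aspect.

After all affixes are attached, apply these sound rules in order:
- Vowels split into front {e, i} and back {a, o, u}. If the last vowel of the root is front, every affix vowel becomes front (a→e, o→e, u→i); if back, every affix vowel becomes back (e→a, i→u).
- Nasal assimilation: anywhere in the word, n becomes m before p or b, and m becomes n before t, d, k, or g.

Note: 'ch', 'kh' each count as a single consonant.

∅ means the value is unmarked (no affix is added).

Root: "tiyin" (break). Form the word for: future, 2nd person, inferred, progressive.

tiyinyierkh

Attach tense future -yu → tiyinyu.
person = 2nd person: zero marking, form stays tiyinyu.
Attach evidentiality inferred -or → tiyinyuor.
Attach aspect progressive -kh → tiyinyuorkh.
Apply vowel harmony: tiyinyuorkh → tiyinyierkh.
Nasal assimilation: no change.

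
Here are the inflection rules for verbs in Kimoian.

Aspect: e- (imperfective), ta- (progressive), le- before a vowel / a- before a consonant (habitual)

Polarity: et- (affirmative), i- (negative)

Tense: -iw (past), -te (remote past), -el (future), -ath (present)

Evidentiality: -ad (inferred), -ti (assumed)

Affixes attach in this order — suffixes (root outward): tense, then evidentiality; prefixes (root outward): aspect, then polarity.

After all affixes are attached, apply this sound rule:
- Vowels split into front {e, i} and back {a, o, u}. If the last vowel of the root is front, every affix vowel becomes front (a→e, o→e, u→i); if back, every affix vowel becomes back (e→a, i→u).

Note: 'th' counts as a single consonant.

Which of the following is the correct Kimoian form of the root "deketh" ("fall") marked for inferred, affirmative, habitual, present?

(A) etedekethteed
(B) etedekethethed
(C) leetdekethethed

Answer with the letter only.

Attach tense present -ath → dekethath.
Attach evidentiality inferred -ad → dekethathad.
Attach aspect habitual a- (before consonant 'd') → adekethathad.
Attach polarity affirmative et- → etadekethathad.
Apply vowel harmony: etadekethathad → etedekethethed.
So the correct form is etedekethethed, option (B).
(A) etedekethteed is wrong: it uses remote past instead of present for tense.
(C) leetdekethethed is wrong: it has the affixes in the wrong order.

B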